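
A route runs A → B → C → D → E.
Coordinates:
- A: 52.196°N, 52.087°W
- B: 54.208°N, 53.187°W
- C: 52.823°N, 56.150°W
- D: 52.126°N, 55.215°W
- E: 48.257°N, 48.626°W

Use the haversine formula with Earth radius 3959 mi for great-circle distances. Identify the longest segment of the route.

Leg distances:
A→B: 146.3 mi
B→C: 154.8 mi
C→D: 62.2 mi
D→E: 395.2 mi
The longest leg is D–E at 395.2 mi.

D–E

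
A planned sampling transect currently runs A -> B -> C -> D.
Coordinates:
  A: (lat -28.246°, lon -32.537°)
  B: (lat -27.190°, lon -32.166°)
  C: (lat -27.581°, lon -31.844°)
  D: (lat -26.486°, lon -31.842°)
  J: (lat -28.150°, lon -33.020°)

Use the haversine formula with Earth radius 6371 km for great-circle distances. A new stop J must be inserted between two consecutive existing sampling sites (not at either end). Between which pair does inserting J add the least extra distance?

between A and B

Added distance for inserting J between each consecutive pair:
A–B: 61.4 km
B–C: 213.8 km
C–D: 228.6 km
Smallest added distance is 61.4 km, inserting between A and B.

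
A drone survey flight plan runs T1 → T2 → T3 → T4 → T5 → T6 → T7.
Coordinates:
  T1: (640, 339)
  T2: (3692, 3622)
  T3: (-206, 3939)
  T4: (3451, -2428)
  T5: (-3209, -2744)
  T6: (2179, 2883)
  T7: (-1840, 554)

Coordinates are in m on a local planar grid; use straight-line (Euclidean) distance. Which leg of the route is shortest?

Leg distances:
T1→T2: 4482.5 m
T2→T3: 3910.9 m
T3→T4: 7342.5 m
T4→T5: 6667.5 m
T5→T6: 7790.6 m
T6→T7: 4645.1 m
The shortest leg is T2–T3 at 3910.9 m.

T2–T3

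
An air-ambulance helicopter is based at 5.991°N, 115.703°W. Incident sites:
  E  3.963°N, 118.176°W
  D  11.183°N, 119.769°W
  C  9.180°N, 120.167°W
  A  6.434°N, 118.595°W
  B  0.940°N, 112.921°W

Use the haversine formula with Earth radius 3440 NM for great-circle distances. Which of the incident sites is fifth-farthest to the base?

Distances from the base (5.991°N, 115.703°W):
D: 394.2 NM
B: 346.0 NM
C: 327.4 NM
E: 191.6 NM
A: 174.7 NM
The fifth-farthest is A at 174.7 NM.

A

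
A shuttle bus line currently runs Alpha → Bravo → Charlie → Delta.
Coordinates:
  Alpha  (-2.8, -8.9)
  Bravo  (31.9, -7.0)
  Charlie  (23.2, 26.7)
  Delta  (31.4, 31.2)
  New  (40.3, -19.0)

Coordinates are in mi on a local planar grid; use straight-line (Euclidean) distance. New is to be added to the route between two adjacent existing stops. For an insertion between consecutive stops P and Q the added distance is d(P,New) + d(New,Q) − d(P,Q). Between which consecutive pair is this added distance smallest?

between Alpha and Bravo

Added distance for inserting New between each consecutive pair:
Alpha–Bravo: 24.2 mi
Bravo–Charlie: 28.6 mi
Charlie–Delta: 90.4 mi
Smallest added distance is 24.2 mi, inserting between Alpha and Bravo.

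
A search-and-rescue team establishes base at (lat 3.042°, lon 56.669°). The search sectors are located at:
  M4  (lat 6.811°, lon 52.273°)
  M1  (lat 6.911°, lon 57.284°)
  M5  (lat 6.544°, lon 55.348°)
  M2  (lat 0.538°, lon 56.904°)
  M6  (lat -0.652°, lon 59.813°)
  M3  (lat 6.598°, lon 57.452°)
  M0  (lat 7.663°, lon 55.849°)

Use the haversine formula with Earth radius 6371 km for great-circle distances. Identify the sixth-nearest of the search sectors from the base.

Distances from the base ((lat 3.042°, lon 56.669°)):
M2: 279.7 km
M3: 404.8 km
M5: 416.0 km
M1: 435.6 km
M0: 521.8 km
M6: 539.3 km
M4: 642.4 km
The sixth-nearest is M6 at 539.3 km.

M6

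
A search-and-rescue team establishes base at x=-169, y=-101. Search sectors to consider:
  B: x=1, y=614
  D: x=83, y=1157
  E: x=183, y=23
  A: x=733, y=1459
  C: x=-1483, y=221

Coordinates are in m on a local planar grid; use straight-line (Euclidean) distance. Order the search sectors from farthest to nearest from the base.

Distances from the base:
A x=733, y=1459: 1802.0 m
C x=-1483, y=221: 1352.9 m
D x=83, y=1157: 1283.0 m
B x=1, y=614: 734.9 m
E x=183, y=23: 373.2 m

A, C, D, B, E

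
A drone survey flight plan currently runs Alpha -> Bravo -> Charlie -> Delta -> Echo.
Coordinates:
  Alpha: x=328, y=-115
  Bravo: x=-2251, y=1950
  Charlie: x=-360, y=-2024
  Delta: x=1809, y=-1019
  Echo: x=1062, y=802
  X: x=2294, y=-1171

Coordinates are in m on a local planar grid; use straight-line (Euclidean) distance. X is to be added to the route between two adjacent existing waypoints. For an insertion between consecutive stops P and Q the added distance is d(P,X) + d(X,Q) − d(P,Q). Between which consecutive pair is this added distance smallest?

between Delta and Echo

Added distance for inserting X between each consecutive pair:
Alpha–Bravo: 4441.2 m
Bravo–Charlie: 3900.1 m
Charlie–Delta: 905.5 m
Delta–Echo: 866.1 m
Smallest added distance is 866.1 m, inserting between Delta and Echo.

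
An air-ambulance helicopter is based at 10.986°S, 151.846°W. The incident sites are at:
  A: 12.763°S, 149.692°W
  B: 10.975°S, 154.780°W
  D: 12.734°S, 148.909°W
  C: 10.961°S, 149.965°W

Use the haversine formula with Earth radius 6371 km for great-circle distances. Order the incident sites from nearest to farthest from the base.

C, A, B, D

Distance from the base at 10.986°S, 151.846°W to each:
C 10.961°S, 149.965°W: 205.4 km
A 12.763°S, 149.692°W: 306.6 km
B 10.975°S, 154.780°W: 320.3 km
D 12.734°S, 148.909°W: 374.1 km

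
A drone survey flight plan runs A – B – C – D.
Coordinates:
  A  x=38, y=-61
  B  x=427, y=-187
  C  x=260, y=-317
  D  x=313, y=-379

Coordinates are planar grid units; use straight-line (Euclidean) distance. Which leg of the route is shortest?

C–D

Leg distances:
A→B: 408.9
B→C: 211.6
C→D: 81.6
The shortest leg is C–D at 81.6.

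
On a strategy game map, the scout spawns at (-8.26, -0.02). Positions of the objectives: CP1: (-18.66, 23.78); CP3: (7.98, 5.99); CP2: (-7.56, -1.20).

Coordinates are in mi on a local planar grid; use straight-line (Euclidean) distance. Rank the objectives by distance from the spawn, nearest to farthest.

Computing each straight-line distance from (-8.26, -0.02):
CP2 (-7.56, -1.20): 1.4 mi
CP3 (7.98, 5.99): 17.3 mi
CP1 (-18.66, 23.78): 26.0 mi

CP2, CP3, CP1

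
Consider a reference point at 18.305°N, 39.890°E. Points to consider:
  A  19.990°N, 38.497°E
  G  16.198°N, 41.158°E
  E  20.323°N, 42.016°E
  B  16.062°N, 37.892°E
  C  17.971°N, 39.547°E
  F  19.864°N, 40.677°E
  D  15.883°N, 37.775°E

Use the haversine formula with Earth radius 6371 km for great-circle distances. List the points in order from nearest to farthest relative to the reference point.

C, F, A, G, E, B, D

Computing each great-circle distance from 18.305°N, 39.890°E:
C 17.971°N, 39.547°E: 51.9 km
F 19.864°N, 40.677°E: 192.1 km
A 19.990°N, 38.497°E: 237.7 km
G 16.198°N, 41.158°E: 270.2 km
E 20.323°N, 42.016°E: 316.4 km
B 16.062°N, 37.892°E: 327.5 km
D 15.883°N, 37.775°E: 350.8 km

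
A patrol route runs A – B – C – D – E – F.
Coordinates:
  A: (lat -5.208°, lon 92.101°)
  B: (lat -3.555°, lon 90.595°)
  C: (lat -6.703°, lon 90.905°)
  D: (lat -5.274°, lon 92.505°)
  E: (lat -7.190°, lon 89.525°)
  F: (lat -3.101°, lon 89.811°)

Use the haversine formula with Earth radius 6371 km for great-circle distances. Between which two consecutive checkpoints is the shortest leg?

C–D

Leg distances:
A→B: 248.3 km
B→C: 351.7 km
C→D: 237.8 km
D→E: 392.3 km
E→F: 455.8 km
The shortest leg is C–D at 237.8 km.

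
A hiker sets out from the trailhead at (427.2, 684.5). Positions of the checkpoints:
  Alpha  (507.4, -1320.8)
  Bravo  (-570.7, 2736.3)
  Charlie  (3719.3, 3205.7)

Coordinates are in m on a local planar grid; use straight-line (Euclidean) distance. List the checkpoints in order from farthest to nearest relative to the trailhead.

Charlie, Bravo, Alpha

Computing each straight-line distance from (427.2, 684.5):
Charlie (3719.3, 3205.7): 4146.6 m
Bravo (-570.7, 2736.3): 2281.6 m
Alpha (507.4, -1320.8): 2006.9 m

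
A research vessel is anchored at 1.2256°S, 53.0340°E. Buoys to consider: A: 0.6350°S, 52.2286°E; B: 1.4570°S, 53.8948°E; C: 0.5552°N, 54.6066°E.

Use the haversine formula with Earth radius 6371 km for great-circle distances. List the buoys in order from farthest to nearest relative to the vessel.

Distance from the vessel at 1.2256°S, 53.0340°E to each:
C 0.5552°N, 54.6066°E: 264.2 km
A 0.6350°S, 52.2286°E: 111.0 km
B 1.4570°S, 53.8948°E: 99.1 km

C, A, B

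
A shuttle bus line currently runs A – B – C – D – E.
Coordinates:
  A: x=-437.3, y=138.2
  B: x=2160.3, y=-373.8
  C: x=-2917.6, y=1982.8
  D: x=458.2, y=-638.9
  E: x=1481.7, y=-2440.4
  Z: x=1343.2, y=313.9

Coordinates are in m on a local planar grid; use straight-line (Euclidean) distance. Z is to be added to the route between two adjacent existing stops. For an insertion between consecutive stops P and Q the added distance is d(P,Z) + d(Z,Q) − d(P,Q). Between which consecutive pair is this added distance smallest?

Added distance for inserting Z between each consecutive pair:
A–B: 209.6 m
B–C: 45.9 m
C–D: 1602.1 m
D–E: 1986.2 m
Smallest added distance is 45.9 m, inserting between B and C.

between B and C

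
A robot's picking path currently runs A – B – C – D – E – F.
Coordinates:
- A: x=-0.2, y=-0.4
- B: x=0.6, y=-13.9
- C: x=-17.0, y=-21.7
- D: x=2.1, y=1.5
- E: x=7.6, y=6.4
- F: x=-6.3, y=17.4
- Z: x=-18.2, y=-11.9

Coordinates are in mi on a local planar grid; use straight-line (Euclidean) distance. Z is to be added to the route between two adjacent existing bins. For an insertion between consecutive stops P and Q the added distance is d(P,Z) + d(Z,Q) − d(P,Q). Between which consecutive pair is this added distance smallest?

Added distance for inserting Z between each consecutive pair:
A–B: 26.7 mi
B–C: 9.5 mi
C–D: 4.1 mi
D–E: 48.6 mi
E–F: 45.5 mi
Smallest added distance is 4.1 mi, inserting between C and D.

between C and D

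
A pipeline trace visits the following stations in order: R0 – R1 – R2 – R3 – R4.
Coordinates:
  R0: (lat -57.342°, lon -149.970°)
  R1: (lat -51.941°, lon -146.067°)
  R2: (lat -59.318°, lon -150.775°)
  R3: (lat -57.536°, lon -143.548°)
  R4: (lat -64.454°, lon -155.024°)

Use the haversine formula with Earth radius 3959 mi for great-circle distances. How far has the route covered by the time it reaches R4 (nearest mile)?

1846 mi

Leg distances:
R0→R1: 404.4 mi  (cumulative 404.4 mi)
R1→R2: 541.5 mi  (cumulative 945.8 mi)
R2→R3: 288.8 mi  (cumulative 1234.6 mi)
R3→R4: 611.6 mi  (cumulative 1846.2 mi)
Cumulative distance at R4 ≈ 1846 mi.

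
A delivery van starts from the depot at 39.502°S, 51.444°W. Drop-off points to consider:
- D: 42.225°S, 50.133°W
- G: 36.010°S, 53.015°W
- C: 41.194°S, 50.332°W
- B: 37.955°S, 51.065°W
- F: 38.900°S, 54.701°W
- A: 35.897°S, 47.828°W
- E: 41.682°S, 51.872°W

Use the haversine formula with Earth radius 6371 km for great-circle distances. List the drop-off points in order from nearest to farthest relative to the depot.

Distance from the depot at 39.502°S, 51.444°W to each:
B 37.955°S, 51.065°W: 175.1 km
C 41.194°S, 50.332°W: 210.4 km
E 41.682°S, 51.872°W: 245.1 km
F 38.900°S, 54.701°W: 288.5 km
D 42.225°S, 50.133°W: 322.2 km
G 36.010°S, 53.015°W: 412.1 km
A 35.897°S, 47.828°W: 511.7 km

B, C, E, F, D, G, A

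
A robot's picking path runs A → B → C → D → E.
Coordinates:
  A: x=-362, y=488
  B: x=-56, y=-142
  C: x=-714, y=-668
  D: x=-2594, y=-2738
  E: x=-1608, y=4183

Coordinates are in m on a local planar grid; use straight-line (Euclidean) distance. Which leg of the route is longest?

Leg distances:
A→B: 700.4 m
B→C: 842.4 m
C→D: 2796.3 m
D→E: 6990.9 m
The longest leg is D–E at 6990.9 m.

D–E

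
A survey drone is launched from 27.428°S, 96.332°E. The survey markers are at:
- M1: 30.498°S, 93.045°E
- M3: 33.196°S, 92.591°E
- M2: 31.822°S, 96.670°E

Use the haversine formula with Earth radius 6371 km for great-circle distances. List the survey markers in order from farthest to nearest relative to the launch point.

Computing each great-circle distance from 27.428°S, 96.332°E:
M3 33.196°S, 92.591°E: 734.9 km
M2 31.822°S, 96.670°E: 489.7 km
M1 30.498°S, 93.045°E: 467.7 km

M3, M2, M1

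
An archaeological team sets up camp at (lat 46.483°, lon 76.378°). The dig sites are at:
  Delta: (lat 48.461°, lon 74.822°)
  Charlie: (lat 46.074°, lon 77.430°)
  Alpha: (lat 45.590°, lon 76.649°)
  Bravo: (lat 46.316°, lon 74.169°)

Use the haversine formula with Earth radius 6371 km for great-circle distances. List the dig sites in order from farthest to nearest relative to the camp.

Delta, Bravo, Alpha, Charlie

Distances from the camp:
Delta (lat 48.461°, lon 74.822°): 249.1 km
Bravo (lat 46.316°, lon 74.169°): 170.4 km
Alpha (lat 45.590°, lon 76.649°): 101.5 km
Charlie (lat 46.074°, lon 77.430°): 92.8 km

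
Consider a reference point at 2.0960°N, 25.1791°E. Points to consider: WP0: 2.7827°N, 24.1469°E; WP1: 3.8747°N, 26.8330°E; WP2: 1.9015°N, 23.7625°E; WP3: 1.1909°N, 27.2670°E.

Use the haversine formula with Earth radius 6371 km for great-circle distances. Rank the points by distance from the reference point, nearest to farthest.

WP0, WP2, WP3, WP1

Distance from the reference point at 2.0960°N, 25.1791°E to each:
WP0 2.7827°N, 24.1469°E: 137.8 km
WP2 1.9015°N, 23.7625°E: 158.9 km
WP3 1.1909°N, 27.2670°E: 252.9 km
WP1 3.8747°N, 26.8330°E: 269.9 km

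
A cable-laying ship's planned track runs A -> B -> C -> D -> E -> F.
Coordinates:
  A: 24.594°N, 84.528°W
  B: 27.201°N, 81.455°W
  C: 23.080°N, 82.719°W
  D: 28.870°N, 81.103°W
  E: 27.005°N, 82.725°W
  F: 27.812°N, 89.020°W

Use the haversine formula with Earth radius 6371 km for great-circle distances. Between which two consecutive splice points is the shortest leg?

D–E

Leg distances:
A→B: 422.5 km
B→C: 475.6 km
C→D: 663.7 km
D→E: 261.5 km
E→F: 627.8 km
The shortest leg is D–E at 261.5 km.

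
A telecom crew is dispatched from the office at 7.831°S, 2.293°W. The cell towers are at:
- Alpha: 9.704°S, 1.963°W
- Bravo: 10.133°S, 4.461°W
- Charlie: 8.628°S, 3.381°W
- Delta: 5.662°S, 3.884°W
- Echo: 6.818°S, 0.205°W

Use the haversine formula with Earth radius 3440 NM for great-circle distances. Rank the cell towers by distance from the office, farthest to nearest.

Bravo, Delta, Echo, Alpha, Charlie

Distances from the office:
Bravo 10.133°S, 4.461°W: 188.8 NM
Delta 5.662°S, 3.884°W: 161.1 NM
Echo 6.818°S, 0.205°W: 138.4 NM
Alpha 9.704°S, 1.963°W: 114.1 NM
Charlie 8.628°S, 3.381°W: 80.4 NM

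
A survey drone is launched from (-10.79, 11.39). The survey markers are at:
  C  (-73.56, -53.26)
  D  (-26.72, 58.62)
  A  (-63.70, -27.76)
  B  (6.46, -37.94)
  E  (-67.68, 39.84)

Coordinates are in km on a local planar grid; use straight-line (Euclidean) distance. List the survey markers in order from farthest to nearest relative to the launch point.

Distances from the launch point:
C (-73.56, -53.26): 90.1 km
A (-63.70, -27.76): 65.8 km
E (-67.68, 39.84): 63.6 km
B (6.46, -37.94): 52.3 km
D (-26.72, 58.62): 49.8 km

C, A, E, B, D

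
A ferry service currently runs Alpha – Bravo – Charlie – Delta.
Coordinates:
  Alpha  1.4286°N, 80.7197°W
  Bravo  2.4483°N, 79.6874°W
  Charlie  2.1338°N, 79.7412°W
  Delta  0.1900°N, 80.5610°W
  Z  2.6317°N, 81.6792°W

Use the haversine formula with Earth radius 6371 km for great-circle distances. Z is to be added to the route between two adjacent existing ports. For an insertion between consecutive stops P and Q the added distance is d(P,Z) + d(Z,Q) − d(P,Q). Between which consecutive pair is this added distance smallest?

between Alpha and Bravo

Added distance for inserting Z between each consecutive pair:
Alpha–Bravo: 232.0 km
Bravo–Charlie: 409.0 km
Charlie–Delta: 286.3 km
Smallest added distance is 232.0 km, inserting between Alpha and Bravo.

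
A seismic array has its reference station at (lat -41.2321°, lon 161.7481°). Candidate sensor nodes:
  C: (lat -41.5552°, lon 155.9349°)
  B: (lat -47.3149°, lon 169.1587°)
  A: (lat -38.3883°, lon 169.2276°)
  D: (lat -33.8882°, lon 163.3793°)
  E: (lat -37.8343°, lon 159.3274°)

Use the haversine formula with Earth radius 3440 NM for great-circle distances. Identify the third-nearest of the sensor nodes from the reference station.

A

Distance to each, sorted:
E: 232.7 NM
C: 262.5 NM
A: 384.7 NM
D: 447.7 NM
B: 484.2 NM
The third-nearest is A at 384.7 NM.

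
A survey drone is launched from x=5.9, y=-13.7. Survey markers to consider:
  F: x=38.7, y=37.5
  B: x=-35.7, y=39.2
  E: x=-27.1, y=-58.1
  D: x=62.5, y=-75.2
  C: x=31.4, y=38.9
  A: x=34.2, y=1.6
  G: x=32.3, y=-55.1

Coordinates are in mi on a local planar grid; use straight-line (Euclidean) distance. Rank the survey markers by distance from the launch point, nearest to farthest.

Distances from the launch point:
A x=34.2, y=1.6: 32.2 mi
G x=32.3, y=-55.1: 49.1 mi
E x=-27.1, y=-58.1: 55.3 mi
C x=31.4, y=38.9: 58.5 mi
F x=38.7, y=37.5: 60.8 mi
B x=-35.7, y=39.2: 67.3 mi
D x=62.5, y=-75.2: 83.6 mi

A, G, E, C, F, B, D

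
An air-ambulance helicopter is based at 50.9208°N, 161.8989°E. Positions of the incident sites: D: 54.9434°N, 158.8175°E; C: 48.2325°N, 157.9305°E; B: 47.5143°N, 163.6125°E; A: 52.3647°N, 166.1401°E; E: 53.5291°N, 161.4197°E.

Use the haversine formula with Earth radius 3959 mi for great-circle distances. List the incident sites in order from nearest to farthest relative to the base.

E, A, B, C, D

Distance from the base at 50.9208°N, 161.8989°E to each:
E 53.5291°N, 161.4197°E: 181.4 mi
A 52.3647°N, 166.1401°E: 207.4 mi
B 47.5143°N, 163.6125°E: 247.7 mi
C 48.2325°N, 157.9305°E: 257.1 mi
D 54.9434°N, 158.8175°E: 306.1 mi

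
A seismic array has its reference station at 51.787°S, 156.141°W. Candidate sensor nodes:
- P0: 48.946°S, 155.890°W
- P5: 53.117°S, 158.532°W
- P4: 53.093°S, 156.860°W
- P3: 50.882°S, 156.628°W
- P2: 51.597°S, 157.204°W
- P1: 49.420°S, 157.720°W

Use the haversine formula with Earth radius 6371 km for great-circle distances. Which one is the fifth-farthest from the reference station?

P3

Distance to each, sorted:
P0: 316.4 km
P1: 285.8 km
P5: 219.3 km
P4: 153.2 km
P3: 106.2 km
P2: 76.3 km
The fifth-farthest is P3 at 106.2 km.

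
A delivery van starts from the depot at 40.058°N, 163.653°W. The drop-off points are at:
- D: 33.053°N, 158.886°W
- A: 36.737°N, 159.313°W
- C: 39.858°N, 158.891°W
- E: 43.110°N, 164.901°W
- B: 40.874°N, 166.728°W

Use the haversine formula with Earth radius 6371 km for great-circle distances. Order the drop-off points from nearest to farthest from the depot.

B, E, C, A, D

Computing each great-circle distance from 40.058°N, 163.653°W:
B 40.874°N, 166.728°W: 275.5 km
E 43.110°N, 164.901°W: 354.9 km
C 39.858°N, 158.891°W: 406.4 km
A 36.737°N, 159.313°W: 528.5 km
D 33.053°N, 158.886°W: 887.3 km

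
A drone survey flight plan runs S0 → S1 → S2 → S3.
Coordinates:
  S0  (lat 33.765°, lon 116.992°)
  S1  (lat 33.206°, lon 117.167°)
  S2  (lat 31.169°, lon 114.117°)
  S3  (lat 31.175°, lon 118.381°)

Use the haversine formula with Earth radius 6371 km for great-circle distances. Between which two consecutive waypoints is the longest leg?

S2–S3

Leg distances:
S0→S1: 64.2 km
S1→S2: 365.6 km
S2→S3: 405.7 km
The longest leg is S2–S3 at 405.7 km.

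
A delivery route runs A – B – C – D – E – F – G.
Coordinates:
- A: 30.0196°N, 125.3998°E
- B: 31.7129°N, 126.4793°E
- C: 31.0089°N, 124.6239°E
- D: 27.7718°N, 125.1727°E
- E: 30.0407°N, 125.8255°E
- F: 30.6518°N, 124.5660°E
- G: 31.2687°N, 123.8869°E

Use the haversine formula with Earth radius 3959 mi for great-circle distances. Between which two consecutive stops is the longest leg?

C–D

Leg distances:
A→B: 133.4 mi
B→C: 119.8 mi
C→D: 226.1 mi
D→E: 161.7 mi
E→F: 86.2 mi
F→G: 58.6 mi
The longest leg is C–D at 226.1 mi.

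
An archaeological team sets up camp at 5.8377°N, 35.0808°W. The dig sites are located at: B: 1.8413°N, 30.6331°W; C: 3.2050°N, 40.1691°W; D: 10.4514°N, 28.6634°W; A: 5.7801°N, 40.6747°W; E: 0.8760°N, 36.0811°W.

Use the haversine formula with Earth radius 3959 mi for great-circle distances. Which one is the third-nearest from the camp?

Distance to each, sorted:
E: 349.7 mi
A: 384.6 mi
C: 394.9 mi
B: 412.6 mi
D: 542.4 mi
The third-nearest is C at 394.9 mi.

C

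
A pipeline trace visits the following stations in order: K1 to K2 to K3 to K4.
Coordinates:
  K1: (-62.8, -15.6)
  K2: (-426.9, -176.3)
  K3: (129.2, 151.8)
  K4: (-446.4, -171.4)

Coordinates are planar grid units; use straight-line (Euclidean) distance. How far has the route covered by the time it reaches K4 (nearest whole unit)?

1704

Leg distances:
K1→K2: 398.0  (cumulative 398.0)
K2→K3: 645.7  (cumulative 1043.7)
K3→K4: 660.1  (cumulative 1703.8)
Cumulative distance at K4 ≈ 1704.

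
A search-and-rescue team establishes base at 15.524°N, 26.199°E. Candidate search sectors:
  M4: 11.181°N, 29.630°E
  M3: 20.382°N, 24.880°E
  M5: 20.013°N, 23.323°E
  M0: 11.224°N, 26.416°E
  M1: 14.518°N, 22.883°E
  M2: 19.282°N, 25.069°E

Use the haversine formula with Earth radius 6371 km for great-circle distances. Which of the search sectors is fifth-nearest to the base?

Distance to each, sorted:
M1: 373.3 km
M2: 434.7 km
M0: 478.7 km
M3: 557.9 km
M5: 584.7 km
M4: 609.0 km
The fifth-nearest is M5 at 584.7 km.

M5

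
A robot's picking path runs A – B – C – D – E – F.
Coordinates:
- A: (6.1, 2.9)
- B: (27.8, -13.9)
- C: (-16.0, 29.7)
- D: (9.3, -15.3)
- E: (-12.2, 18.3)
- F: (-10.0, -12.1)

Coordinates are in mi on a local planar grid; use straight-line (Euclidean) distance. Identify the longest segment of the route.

B–C

Leg distances:
A→B: 27.4 mi
B→C: 61.8 mi
C→D: 51.6 mi
D→E: 39.9 mi
E→F: 30.5 mi
The longest leg is B–C at 61.8 mi.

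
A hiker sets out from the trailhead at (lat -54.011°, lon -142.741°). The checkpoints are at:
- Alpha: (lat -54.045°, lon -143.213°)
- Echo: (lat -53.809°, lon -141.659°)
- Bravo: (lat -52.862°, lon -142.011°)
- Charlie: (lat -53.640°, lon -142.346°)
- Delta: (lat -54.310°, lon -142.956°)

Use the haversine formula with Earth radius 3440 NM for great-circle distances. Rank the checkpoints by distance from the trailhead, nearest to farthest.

Alpha, Delta, Charlie, Echo, Bravo

Distance from the trailhead at (lat -54.011°, lon -142.741°) to each:
Alpha (lat -54.045°, lon -143.213°): 16.8 NM
Delta (lat -54.310°, lon -142.956°): 19.5 NM
Charlie (lat -53.640°, lon -142.346°): 26.3 NM
Echo (lat -53.809°, lon -141.659°): 40.1 NM
Bravo (lat -52.862°, lon -142.011°): 73.8 NM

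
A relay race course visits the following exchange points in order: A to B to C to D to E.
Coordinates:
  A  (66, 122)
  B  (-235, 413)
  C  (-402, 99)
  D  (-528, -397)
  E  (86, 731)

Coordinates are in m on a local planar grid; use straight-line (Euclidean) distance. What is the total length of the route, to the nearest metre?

Leg distances:
A→B: 418.7 m  (cumulative 418.7 m)
B→C: 355.6 m  (cumulative 774.3 m)
C→D: 511.8 m  (cumulative 1286.1 m)
D→E: 1284.3 m  (cumulative 2570.3 m)
Total route length ≈ 2570 m.

2570 m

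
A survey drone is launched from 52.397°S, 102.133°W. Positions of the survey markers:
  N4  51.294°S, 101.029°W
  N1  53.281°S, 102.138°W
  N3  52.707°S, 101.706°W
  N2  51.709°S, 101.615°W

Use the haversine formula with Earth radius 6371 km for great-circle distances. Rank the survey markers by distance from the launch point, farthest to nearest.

Computing each great-circle distance from 52.397°S, 102.133°W:
N4 51.294°S, 101.029°W: 144.2 km
N1 53.281°S, 102.138°W: 98.3 km
N2 51.709°S, 101.615°W: 84.3 km
N3 52.707°S, 101.706°W: 45.0 km

N4, N1, N2, N3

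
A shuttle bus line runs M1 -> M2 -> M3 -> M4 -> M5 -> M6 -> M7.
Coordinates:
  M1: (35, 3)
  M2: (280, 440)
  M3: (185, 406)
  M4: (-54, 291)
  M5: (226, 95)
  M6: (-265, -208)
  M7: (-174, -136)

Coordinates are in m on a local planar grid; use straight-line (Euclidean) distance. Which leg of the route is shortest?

Leg distances:
M1→M2: 501.0 m
M2→M3: 100.9 m
M3→M4: 265.2 m
M4→M5: 341.8 m
M5→M6: 577.0 m
M6→M7: 116.0 m
The shortest leg is M2–M3 at 100.9 m.

M2–M3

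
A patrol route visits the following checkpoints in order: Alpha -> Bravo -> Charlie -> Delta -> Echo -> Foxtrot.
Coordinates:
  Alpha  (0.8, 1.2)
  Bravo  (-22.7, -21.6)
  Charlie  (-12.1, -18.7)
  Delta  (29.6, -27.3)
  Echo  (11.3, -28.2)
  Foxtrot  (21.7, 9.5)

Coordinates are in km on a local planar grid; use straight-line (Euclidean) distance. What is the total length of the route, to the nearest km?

Leg distances:
Alpha→Bravo: 32.7 km  (cumulative 32.7 km)
Bravo→Charlie: 11.0 km  (cumulative 43.7 km)
Charlie→Delta: 42.6 km  (cumulative 86.3 km)
Delta→Echo: 18.3 km  (cumulative 104.6 km)
Echo→Foxtrot: 39.1 km  (cumulative 143.7 km)
Total route length ≈ 144 km.

144 km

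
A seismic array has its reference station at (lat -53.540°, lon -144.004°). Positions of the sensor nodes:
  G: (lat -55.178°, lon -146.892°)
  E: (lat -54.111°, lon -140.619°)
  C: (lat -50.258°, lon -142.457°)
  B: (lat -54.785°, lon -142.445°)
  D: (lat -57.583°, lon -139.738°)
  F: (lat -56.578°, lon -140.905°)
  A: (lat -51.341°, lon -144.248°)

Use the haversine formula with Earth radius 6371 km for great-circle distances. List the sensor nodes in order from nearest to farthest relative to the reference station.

Distance from the reference station at (lat -53.540°, lon -144.004°) to each:
B (lat -54.785°, lon -142.445°): 171.6 km
E (lat -54.111°, lon -140.619°): 231.0 km
A (lat -51.341°, lon -144.248°): 245.1 km
G (lat -55.178°, lon -146.892°): 261.1 km
C (lat -50.258°, lon -142.457°): 380.0 km
F (lat -56.578°, lon -140.905°): 391.1 km
D (lat -57.583°, lon -139.738°): 523.3 km

B, E, A, G, C, F, D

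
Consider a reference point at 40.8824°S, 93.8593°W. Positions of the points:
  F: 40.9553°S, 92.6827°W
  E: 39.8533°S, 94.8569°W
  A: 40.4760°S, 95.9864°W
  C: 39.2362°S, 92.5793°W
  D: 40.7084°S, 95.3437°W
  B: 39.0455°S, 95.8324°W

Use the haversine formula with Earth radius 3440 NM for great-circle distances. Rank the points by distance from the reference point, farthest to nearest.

B, C, A, E, D, F

Distance from the reference point at 40.8824°S, 93.8593°W to each:
B 39.0455°S, 95.8324°W: 142.8 NM
C 39.2362°S, 92.5793°W: 115.0 NM
A 40.4760°S, 95.9864°W: 99.9 NM
E 39.8533°S, 94.8569°W: 76.8 NM
D 40.7084°S, 95.3437°W: 68.3 NM
F 40.9553°S, 92.6827°W: 53.6 NM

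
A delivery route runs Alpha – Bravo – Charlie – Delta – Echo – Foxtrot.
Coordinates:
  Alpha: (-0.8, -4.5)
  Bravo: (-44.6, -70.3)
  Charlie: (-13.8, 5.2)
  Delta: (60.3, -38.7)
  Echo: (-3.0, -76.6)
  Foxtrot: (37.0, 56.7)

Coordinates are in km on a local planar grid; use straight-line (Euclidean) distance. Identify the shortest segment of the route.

Delta–Echo

Leg distances:
Alpha→Bravo: 79.0 km
Bravo→Charlie: 81.5 km
Charlie→Delta: 86.1 km
Delta→Echo: 73.8 km
Echo→Foxtrot: 139.2 km
The shortest leg is Delta–Echo at 73.8 km.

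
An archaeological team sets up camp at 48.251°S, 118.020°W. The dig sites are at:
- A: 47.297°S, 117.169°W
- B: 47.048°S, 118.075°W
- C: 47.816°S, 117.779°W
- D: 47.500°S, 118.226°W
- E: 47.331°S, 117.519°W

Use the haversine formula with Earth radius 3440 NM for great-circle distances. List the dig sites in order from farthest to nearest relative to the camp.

B, A, E, D, C

Distance from the camp at 48.251°S, 118.020°W to each:
B 47.048°S, 118.075°W: 72.3 NM
A 47.297°S, 117.169°W: 66.8 NM
E 47.331°S, 117.519°W: 58.8 NM
D 47.500°S, 118.226°W: 45.8 NM
C 47.816°S, 117.779°W: 27.9 NM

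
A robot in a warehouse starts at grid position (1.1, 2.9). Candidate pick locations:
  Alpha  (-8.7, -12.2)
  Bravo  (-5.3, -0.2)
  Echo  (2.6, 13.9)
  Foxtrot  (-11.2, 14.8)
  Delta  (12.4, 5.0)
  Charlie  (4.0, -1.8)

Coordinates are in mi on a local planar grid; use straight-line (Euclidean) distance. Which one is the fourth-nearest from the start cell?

Delta

Distances from the start cell ((1.1, 2.9)):
Charlie: 5.5 mi
Bravo: 7.1 mi
Echo: 11.1 mi
Delta: 11.5 mi
Foxtrot: 17.1 mi
Alpha: 18.0 mi
The fourth-nearest is Delta at 11.5 mi.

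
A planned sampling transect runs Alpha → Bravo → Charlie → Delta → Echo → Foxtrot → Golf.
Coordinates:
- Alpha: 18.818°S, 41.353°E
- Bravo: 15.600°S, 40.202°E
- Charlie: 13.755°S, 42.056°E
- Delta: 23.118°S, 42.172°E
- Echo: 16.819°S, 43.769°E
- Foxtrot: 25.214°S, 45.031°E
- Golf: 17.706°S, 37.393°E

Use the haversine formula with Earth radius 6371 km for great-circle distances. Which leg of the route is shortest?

Bravo–Charlie

Leg distances:
Alpha→Bravo: 378.1 km
Bravo→Charlie: 286.1 km
Charlie→Delta: 1041.2 km
Delta→Echo: 720.0 km
Echo→Foxtrot: 942.6 km
Foxtrot→Golf: 1149.1 km
The shortest leg is Bravo–Charlie at 286.1 km.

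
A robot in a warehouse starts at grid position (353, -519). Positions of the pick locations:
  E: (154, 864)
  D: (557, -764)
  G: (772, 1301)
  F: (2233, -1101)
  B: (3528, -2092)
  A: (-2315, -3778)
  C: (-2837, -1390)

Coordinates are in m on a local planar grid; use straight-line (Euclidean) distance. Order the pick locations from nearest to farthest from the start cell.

Distances from the start cell:
D (557, -764): 318.8 m
E (154, 864): 1397.2 m
G (772, 1301): 1867.6 m
F (2233, -1101): 1968.0 m
C (-2837, -1390): 3306.8 m
B (3528, -2092): 3543.3 m
A (-2315, -3778): 4211.8 m

D, E, G, F, C, B, A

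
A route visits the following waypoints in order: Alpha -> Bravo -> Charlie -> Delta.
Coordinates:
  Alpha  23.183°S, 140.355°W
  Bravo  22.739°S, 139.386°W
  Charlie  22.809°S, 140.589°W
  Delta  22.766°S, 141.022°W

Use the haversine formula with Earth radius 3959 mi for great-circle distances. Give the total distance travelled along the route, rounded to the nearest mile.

173 mi

Leg distances:
Alpha→Bravo: 68.9 mi  (cumulative 68.9 mi)
Bravo→Charlie: 76.8 mi  (cumulative 145.7 mi)
Charlie→Delta: 27.7 mi  (cumulative 173.4 mi)
Total route length ≈ 173 mi.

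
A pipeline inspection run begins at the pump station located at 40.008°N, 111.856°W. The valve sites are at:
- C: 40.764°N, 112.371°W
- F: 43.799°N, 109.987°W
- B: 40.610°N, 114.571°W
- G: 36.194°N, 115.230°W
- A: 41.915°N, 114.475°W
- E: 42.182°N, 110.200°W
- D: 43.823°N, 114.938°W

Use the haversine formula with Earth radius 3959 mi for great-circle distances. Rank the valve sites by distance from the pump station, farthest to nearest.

Distance from the pump station at 40.008°N, 111.856°W to each:
G 36.194°N, 115.230°W: 321.0 mi
D 43.823°N, 114.938°W: 307.5 mi
F 43.799°N, 109.987°W: 279.0 mi
A 41.915°N, 114.475°W: 189.8 mi
E 42.182°N, 110.200°W: 173.2 mi
B 40.610°N, 114.571°W: 149.0 mi
C 40.764°N, 112.371°W: 58.9 mi

G, D, F, A, E, B, C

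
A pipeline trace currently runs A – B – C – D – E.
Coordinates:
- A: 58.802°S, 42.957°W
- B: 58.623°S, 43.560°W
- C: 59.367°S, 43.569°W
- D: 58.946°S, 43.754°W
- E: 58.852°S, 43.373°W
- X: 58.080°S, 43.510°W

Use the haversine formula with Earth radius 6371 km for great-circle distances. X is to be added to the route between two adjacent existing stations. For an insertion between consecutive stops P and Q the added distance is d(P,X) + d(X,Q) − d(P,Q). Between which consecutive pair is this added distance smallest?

between A and B

Added distance for inserting X between each consecutive pair:
A–B: 106.8 km
B–C: 120.9 km
C–D: 192.5 km
D–E: 159.3 km
Smallest added distance is 106.8 km, inserting between A and B.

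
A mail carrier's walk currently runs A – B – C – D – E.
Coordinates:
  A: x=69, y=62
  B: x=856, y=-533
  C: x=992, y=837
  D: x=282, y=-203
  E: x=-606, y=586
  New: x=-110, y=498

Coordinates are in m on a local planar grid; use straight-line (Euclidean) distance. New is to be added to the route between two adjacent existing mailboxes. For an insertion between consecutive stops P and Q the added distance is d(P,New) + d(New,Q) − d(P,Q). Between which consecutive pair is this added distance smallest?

between D and E

Added distance for inserting New between each consecutive pair:
A–B: 897.5 m
B–C: 1189.1 m
C–D: 696.9 m
D–E: 119.0 m
Smallest added distance is 119.0 m, inserting between D and E.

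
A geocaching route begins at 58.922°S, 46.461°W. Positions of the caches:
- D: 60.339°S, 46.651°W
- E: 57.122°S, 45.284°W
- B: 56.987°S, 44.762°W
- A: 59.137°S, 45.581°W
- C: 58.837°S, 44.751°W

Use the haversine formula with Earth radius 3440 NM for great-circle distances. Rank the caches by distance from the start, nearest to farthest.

Distances from the start:
A 59.137°S, 45.581°W: 30.1 NM
C 58.837°S, 44.751°W: 53.3 NM
D 60.339°S, 46.651°W: 85.3 NM
E 57.122°S, 45.284°W: 114.4 NM
B 56.987°S, 44.762°W: 128.2 NM

A, C, D, E, B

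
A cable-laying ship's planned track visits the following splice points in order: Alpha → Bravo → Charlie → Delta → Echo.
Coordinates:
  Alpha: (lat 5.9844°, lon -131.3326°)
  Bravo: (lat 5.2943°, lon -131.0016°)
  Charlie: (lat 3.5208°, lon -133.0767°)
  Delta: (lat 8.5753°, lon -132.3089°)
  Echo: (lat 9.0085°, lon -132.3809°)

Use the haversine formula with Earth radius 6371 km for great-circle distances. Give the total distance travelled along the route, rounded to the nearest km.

1005 km

Leg distances:
Alpha→Bravo: 85.0 km  (cumulative 85.0 km)
Bravo→Charlie: 303.0 km  (cumulative 388.0 km)
Charlie→Delta: 568.4 km  (cumulative 956.4 km)
Delta→Echo: 48.8 km  (cumulative 1005.3 km)
Total route length ≈ 1005 km.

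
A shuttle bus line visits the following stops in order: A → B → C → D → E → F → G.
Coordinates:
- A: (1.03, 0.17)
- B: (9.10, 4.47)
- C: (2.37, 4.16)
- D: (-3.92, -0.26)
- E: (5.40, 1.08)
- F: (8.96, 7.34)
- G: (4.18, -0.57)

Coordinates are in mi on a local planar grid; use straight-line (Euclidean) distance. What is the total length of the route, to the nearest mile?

Leg distances:
A→B: 9.1 mi  (cumulative 9.1 mi)
B→C: 6.7 mi  (cumulative 15.9 mi)
C→D: 7.7 mi  (cumulative 23.6 mi)
D→E: 9.4 mi  (cumulative 33.0 mi)
E→F: 7.2 mi  (cumulative 40.2 mi)
F→G: 9.2 mi  (cumulative 49.4 mi)
Total route length ≈ 49 mi.

49 mi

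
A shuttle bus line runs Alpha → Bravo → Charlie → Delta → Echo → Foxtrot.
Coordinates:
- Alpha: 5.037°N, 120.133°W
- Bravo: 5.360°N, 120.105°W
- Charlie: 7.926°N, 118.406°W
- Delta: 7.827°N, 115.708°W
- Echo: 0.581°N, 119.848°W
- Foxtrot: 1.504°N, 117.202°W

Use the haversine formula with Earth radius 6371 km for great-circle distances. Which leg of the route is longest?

Leg distances:
Alpha→Bravo: 36.0 km
Bravo→Charlie: 341.5 km
Charlie→Delta: 297.4 km
Delta→Echo: 927.2 km
Echo→Foxtrot: 311.6 km
The longest leg is Delta–Echo at 927.2 km.

Delta–Echo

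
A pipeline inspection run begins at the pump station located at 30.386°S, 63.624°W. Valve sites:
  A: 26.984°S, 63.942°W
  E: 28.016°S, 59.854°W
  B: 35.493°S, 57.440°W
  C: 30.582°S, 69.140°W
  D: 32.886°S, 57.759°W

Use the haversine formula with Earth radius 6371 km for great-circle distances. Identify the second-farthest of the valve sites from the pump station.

D

Distances from the pump station (30.386°S, 63.624°W):
B: 809.3 km
D: 620.8 km
C: 529.0 km
E: 450.9 km
A: 379.6 km
The second-farthest is D at 620.8 km.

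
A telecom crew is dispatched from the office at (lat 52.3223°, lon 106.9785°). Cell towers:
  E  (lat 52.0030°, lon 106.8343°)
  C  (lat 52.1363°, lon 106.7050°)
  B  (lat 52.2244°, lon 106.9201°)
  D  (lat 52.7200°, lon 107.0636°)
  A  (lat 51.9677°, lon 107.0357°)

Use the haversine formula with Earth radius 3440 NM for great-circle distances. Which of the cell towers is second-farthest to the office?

A

Distances from the office ((lat 52.3223°, lon 106.9785°)):
D: 24.1 NM
A: 21.4 NM
E: 19.9 NM
C: 15.0 NM
B: 6.3 NM
The second-farthest is A at 21.4 NM.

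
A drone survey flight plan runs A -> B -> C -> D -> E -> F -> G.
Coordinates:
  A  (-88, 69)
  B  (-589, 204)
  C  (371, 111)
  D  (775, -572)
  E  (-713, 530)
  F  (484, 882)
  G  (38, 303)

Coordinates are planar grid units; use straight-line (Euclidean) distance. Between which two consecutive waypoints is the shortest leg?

A–B

Leg distances:
A→B: 518.9
B→C: 964.5
C→D: 793.5
D→E: 1851.6
E→F: 1247.7
F→G: 730.9
The shortest leg is A–B at 518.9.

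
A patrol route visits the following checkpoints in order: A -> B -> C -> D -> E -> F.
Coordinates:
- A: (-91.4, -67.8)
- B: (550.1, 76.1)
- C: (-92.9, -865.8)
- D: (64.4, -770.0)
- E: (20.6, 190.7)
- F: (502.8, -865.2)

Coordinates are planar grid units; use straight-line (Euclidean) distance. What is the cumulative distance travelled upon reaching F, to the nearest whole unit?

4105

Leg distances:
A→B: 657.4  (cumulative 657.4)
B→C: 1140.4  (cumulative 1797.9)
C→D: 184.2  (cumulative 1982.1)
D→E: 961.7  (cumulative 2943.8)
E→F: 1160.8  (cumulative 4104.6)
Cumulative distance at F ≈ 4105.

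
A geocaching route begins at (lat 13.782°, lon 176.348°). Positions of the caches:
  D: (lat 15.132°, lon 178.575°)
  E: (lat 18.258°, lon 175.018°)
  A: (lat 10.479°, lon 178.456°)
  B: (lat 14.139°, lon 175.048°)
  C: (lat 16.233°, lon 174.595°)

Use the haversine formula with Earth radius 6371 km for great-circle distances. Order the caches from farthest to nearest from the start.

E, A, C, D, B

Distance from the start at (lat 13.782°, lon 176.348°) to each:
E (lat 18.258°, lon 175.018°): 517.6 km
A (lat 10.479°, lon 178.456°): 432.9 km
C (lat 16.233°, lon 174.595°): 331.2 km
D (lat 15.132°, lon 178.575°): 282.9 km
B (lat 14.139°, lon 175.048°): 145.8 km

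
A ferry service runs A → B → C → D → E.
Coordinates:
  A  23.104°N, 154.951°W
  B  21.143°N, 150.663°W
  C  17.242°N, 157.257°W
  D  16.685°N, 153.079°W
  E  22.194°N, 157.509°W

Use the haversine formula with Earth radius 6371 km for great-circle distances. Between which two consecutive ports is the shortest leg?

Leg distances:
A→B: 492.5 km
B→C: 816.9 km
C→D: 448.6 km
D→E: 768.6 km
The shortest leg is C–D at 448.6 km.

C–D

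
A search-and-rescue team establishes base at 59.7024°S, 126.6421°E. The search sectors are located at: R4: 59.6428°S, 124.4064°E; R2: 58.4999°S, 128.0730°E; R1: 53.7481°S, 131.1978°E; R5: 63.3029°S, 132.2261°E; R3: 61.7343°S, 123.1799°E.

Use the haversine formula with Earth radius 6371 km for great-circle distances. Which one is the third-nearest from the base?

R3

Distances from the base (59.7024°S, 126.6421°E):
R4: 125.7 km
R2: 156.7 km
R3: 294.0 km
R5: 497.7 km
R1: 717.7 km
The third-nearest is R3 at 294.0 km.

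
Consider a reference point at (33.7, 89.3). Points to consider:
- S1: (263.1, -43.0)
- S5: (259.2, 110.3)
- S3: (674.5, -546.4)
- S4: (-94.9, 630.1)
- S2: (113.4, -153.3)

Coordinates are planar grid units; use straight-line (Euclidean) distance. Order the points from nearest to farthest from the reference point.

S5, S2, S1, S4, S3

Distance from the reference point at (33.7, 89.3) to each:
S5 (259.2, 110.3): 226.5
S2 (113.4, -153.3): 255.4
S1 (263.1, -43.0): 264.8
S4 (-94.9, 630.1): 555.9
S3 (674.5, -546.4): 902.6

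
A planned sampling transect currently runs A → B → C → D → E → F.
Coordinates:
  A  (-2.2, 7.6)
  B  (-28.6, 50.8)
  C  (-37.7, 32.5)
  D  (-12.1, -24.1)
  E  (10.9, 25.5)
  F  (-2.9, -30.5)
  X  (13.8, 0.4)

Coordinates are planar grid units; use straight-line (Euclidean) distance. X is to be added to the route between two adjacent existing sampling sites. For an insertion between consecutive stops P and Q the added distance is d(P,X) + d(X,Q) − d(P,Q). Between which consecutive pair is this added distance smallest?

Added distance for inserting X between each consecutive pair:
A–B: 32.8
B–C: 106.1
C–D: 34.2
D–E: 6.2
E–F: 2.7
Smallest added distance is 2.7, inserting between E and F.

between E and F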